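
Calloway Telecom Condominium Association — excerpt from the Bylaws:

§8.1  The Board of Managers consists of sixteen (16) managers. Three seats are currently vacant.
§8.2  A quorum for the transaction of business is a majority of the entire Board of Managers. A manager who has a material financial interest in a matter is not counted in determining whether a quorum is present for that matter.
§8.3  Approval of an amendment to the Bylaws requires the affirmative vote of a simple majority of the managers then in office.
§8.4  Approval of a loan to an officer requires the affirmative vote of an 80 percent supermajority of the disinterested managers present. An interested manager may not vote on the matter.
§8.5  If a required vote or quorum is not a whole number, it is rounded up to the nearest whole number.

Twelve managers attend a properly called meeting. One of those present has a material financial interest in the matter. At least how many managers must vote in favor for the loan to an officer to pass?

9

The loan to an officer requires four-fifths of the disinterested managers present (12 − 1 = 11).
4/5 of 11 = 8.80, rounded up to 9.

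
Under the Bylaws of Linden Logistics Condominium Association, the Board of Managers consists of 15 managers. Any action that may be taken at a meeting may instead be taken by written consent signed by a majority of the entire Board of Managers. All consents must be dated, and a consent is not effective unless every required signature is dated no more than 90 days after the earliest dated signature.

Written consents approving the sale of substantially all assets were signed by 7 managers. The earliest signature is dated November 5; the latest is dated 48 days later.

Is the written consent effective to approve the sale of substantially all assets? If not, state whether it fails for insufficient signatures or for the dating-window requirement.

Signatures required: a majority of 15 — a majority of 15 is 8, so 8 needed; 7 signed. Insufficient.
Dating window: the latest signature is 48 days after the earliest; the limit is 90 days. Within the window.

Not effective — insufficient signatures.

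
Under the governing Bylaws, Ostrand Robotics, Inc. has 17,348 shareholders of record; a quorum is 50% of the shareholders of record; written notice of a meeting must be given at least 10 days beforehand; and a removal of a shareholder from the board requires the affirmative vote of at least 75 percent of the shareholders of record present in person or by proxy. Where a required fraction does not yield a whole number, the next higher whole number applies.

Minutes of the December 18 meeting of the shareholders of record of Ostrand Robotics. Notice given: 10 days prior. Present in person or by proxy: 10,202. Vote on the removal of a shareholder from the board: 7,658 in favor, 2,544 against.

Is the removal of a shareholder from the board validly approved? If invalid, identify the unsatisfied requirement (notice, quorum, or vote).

Valid — all requirements satisfied.

Notice: 10 days given; 10 required. Satisfied.
Quorum: 50% of 17,348 = 8,674; 10,202 present. Satisfied.
Vote: requires three-fourths of those present (10,202); 3/4 of 10202 = 7651.50, rounded up to 7652, so 7,652 needed; 7,658 in favor. Satisfied.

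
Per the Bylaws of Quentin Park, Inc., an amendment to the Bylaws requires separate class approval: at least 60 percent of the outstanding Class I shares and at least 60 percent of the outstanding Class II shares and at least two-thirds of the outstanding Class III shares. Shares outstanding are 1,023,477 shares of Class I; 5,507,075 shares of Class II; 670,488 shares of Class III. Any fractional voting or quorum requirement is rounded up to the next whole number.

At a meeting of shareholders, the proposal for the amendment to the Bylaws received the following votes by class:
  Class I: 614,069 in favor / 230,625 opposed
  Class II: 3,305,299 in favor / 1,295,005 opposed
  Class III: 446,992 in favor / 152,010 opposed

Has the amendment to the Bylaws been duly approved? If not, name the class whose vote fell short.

Not approved — the Class I shares did not give the required vote.

Class I: 3/5 of 1023477 = 614086.20, rounded up to 614087; 614,087 required, 614,069 in favor — not approved.
Class II: 3/5 of 5507075 = 3304245; 3,304,245 required, 3,305,299 in favor — approved.
Class III: 2/3 of 670488 = 446992; 446,992 required, 446,992 in favor — approved.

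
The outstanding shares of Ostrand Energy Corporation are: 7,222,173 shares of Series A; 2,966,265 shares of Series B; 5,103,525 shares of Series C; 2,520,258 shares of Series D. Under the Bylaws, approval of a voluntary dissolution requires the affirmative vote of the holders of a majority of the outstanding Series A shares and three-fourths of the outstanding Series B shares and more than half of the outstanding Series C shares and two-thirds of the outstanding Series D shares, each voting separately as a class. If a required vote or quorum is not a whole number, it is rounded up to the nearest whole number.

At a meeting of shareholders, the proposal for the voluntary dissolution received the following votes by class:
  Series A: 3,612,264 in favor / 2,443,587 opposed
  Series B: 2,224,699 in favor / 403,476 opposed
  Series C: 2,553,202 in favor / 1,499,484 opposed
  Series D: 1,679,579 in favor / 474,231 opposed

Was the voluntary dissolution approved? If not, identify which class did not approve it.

Not approved — the Series D shares did not give the required vote.

Series A: a majority of 7222173 is 3611087; 3,611,087 required, 3,612,264 in favor — approved.
Series B: 3/4 of 2966265 = 2224698.75, rounded up to 2224699; 2,224,699 required, 2,224,699 in favor — approved.
Series C: a majority of 5103525 is 2551763; 2,551,763 required, 2,553,202 in favor — approved.
Series D: 2/3 of 2520258 = 1680172; 1,680,172 required, 1,679,579 in favor — not approved.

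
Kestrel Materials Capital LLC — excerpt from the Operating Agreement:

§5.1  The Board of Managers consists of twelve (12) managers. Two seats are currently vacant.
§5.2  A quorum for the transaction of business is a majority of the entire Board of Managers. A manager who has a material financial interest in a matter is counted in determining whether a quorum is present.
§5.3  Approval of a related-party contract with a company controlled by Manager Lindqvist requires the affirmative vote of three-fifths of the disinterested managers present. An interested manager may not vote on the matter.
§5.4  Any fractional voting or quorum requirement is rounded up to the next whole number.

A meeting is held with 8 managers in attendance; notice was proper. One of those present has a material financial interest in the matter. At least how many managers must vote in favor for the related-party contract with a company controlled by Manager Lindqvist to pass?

The related-party contract with a company controlled by Manager Lindqvist requires three-fifths of the disinterested managers present (8 − 1 = 7).
3/5 of 7 = 4.20, rounded up to 5.

5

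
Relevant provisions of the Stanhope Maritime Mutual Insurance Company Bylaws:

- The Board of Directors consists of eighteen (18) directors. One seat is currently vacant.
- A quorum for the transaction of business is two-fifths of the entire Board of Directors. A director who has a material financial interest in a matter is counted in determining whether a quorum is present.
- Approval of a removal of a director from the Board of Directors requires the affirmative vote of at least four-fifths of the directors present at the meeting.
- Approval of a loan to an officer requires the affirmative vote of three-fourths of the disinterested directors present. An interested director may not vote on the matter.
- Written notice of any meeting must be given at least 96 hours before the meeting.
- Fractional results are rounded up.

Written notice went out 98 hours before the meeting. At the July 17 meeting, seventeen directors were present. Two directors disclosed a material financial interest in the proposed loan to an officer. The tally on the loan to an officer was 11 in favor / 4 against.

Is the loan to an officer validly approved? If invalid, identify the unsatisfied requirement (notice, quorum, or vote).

Invalid — vote requirement not satisfied.

Notice: 98 hours given; 96 required (98 ≥ 96). Satisfied.
Quorum: 17 present (interested directors count toward quorum); quorum is 8. Satisfied.
Vote: the loan to an officer requires three-fourths of the disinterested directors present (17 − 2 = 15). 3/4 of 15 = 11.25, rounded up to 12, so 12 affirmative votes are needed; 11 voted in favor. Not satisfied.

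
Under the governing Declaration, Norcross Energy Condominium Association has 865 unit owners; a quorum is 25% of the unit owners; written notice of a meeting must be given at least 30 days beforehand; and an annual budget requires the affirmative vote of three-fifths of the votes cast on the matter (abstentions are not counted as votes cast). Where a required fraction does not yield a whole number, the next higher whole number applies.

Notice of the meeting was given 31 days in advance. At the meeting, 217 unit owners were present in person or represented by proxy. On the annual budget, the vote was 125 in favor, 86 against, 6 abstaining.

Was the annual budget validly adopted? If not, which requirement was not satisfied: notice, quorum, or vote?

Notice: 31 days given; 30 required. Satisfied.
Quorum: 25% of 865 = 216.25, rounded up to 217; 217 present. Satisfied.
Vote: requires three-fifths of the votes cast (217 − 6 abstaining = 211); 3/5 of 211 = 126.60, rounded up to 127, so 127 needed; 125 in favor. Not satisfied.

Invalid — vote requirement not satisfied.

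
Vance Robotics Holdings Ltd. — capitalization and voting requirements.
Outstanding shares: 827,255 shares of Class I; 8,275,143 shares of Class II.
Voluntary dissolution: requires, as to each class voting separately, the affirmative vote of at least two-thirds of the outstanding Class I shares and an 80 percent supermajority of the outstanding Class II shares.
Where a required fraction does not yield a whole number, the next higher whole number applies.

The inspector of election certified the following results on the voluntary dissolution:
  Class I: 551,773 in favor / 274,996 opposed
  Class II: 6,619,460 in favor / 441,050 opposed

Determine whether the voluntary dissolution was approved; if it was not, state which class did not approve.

Class I: 2/3 of 827255 = 551503.33, rounded up to 551504; 551,504 required, 551,773 in favor — approved.
Class II: 4/5 of 8275143 = 6620114.40, rounded up to 6620115; 6,620,115 required, 6,619,460 in favor — not approved.

Not approved — the Class II shares did not give the required vote.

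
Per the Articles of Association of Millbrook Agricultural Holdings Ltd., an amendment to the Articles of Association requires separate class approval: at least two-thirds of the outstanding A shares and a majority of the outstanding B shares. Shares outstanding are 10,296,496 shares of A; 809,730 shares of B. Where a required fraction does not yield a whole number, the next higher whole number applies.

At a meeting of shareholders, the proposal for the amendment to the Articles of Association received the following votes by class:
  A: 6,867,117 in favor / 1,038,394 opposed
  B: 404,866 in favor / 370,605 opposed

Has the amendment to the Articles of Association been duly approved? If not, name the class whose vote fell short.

A: 2/3 of 10296496 = 6864330.67, rounded up to 6864331; 6,864,331 required, 6,867,117 in favor — approved.
B: a majority of 809730 is 404866; 404,866 required, 404,866 in favor — approved.

Approved — every class gave the required vote.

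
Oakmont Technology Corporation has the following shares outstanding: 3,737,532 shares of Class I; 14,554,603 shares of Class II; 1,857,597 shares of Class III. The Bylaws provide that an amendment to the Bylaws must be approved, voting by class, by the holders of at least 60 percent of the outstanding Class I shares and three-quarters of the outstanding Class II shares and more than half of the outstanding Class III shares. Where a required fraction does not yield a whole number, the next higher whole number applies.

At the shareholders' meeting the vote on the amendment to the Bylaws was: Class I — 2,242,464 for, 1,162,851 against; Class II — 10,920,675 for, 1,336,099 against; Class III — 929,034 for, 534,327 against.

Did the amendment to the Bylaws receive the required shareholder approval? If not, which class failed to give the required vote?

Class I: 3/5 of 3737532 = 2242519.20, rounded up to 2242520; 2,242,520 required, 2,242,464 in favor — not approved.
Class II: 3/4 of 14554603 = 10915952.25, rounded up to 10915953; 10,915,953 required, 10,920,675 in favor — approved.
Class III: a majority of 1857597 is 928799; 928,799 required, 929,034 in favor — approved.

Not approved — the Class I shares did not give the required vote.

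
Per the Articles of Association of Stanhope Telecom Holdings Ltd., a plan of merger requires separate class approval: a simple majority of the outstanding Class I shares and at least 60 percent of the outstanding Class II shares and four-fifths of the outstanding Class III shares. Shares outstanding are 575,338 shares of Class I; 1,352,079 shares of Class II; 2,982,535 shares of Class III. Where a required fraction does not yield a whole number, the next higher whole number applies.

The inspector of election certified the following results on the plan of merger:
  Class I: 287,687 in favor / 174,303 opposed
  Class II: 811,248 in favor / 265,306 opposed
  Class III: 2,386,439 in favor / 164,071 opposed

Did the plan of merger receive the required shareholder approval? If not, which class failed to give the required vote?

Approved — every class gave the required vote.

Class I: a majority of 575338 is 287670; 287,670 required, 287,687 in favor — approved.
Class II: 3/5 of 1352079 = 811247.40, rounded up to 811248; 811,248 required, 811,248 in favor — approved.
Class III: 4/5 of 2982535 = 2386028; 2,386,028 required, 2,386,439 in favor — approved.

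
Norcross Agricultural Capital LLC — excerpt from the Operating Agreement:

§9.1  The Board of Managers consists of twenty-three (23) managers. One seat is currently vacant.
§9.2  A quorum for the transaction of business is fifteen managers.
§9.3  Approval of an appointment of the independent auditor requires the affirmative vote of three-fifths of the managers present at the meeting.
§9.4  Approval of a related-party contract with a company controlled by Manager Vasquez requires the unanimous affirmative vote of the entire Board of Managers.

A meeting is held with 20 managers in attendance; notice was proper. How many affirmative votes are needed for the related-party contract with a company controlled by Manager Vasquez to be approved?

23

The related-party contract with a company controlled by Manager Vasquez requires the unanimous vote of the entire Board of Managers (23).
Unanimous means all 23.
(Only 20 can vote, so the related-party contract with a company controlled by Manager Vasquez cannot pass at this meeting, but the required vote is still 23.)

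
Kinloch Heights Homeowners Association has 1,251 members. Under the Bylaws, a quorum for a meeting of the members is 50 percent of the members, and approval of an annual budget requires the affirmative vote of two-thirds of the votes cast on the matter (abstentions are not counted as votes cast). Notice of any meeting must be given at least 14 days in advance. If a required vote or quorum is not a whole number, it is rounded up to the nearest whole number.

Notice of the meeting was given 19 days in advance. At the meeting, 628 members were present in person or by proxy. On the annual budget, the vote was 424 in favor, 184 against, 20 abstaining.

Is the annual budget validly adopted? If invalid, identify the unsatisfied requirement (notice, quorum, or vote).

Valid — all requirements satisfied.

Notice: 19 days given; 14 required. Satisfied.
Quorum: 50% of 1,251 = 625.50, rounded up to 626; 628 present. Satisfied.
Vote: requires two-thirds of the votes cast (628 − 20 abstaining = 608); 2/3 of 608 = 405.33, rounded up to 406, so 406 needed; 424 in favor. Satisfied.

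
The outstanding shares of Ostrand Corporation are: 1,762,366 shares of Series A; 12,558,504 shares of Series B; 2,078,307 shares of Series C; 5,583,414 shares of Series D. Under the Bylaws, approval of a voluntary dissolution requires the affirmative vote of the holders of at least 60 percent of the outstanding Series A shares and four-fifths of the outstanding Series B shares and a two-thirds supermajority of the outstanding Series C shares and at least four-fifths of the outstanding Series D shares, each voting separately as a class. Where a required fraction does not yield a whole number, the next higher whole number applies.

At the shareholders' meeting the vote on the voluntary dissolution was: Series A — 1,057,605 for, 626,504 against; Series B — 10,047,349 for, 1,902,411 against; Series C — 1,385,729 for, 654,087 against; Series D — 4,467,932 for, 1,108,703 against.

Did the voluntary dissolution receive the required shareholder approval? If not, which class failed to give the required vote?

Series A: 3/5 of 1762366 = 1057419.60, rounded up to 1057420; 1,057,420 required, 1,057,605 in favor — approved.
Series B: 4/5 of 12558504 = 10046803.20, rounded up to 10046804; 10,046,804 required, 10,047,349 in favor — approved.
Series C: 2/3 of 2078307 = 1385538; 1,385,538 required, 1,385,729 in favor — approved.
Series D: 4/5 of 5583414 = 4466731.20, rounded up to 4466732; 4,466,732 required, 4,467,932 in favor — approved.

Approved — every class gave the required vote.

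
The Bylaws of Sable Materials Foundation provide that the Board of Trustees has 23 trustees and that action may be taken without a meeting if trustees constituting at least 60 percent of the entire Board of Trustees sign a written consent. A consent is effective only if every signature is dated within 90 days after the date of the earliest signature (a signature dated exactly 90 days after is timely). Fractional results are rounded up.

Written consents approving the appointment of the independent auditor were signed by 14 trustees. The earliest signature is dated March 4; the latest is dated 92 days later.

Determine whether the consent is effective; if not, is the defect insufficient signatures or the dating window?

Not effective — dating-window requirement not satisfied.

Signatures required: at least 60 percent of 23 — 3/5 of 23 = 13.80, rounded up to 14, so 14 needed; 14 signed. Sufficient.
Dating window: the latest signature is 92 days after the earliest; the limit is 90 days. Outside the window.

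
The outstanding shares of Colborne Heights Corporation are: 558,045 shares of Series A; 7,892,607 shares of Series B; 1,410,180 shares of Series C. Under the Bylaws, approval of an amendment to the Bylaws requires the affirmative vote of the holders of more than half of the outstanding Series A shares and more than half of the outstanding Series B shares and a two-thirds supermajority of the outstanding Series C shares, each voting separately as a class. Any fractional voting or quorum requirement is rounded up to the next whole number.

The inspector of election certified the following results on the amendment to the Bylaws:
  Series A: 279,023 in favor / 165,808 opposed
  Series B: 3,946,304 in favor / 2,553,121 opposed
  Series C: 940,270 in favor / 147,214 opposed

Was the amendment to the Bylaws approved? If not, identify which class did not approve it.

Approved — every class gave the required vote.

Series A: a majority of 558045 is 279023; 279,023 required, 279,023 in favor — approved.
Series B: a majority of 7892607 is 3946304; 3,946,304 required, 3,946,304 in favor — approved.
Series C: 2/3 of 1410180 = 940120; 940,120 required, 940,270 in favor — approved.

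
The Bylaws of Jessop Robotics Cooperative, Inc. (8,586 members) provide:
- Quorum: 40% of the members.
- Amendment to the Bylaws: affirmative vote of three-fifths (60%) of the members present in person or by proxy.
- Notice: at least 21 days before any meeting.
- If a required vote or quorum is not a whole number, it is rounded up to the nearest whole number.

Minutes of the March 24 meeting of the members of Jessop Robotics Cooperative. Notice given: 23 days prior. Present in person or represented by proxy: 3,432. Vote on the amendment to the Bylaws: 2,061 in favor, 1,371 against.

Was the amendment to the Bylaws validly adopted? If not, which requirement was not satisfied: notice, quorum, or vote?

Notice: 23 days given; 21 required. Satisfied.
Quorum: 40% of 8,586 = 3,434.40, rounded up to 3,435; 3,432 present. Not satisfied.
Vote: requires three-fifths of those present (3,432); 3/5 of 3432 = 2059.20, rounded up to 2060, so 2,060 needed; 2,061 in favor. Satisfied.

Invalid — quorum requirement not satisfied.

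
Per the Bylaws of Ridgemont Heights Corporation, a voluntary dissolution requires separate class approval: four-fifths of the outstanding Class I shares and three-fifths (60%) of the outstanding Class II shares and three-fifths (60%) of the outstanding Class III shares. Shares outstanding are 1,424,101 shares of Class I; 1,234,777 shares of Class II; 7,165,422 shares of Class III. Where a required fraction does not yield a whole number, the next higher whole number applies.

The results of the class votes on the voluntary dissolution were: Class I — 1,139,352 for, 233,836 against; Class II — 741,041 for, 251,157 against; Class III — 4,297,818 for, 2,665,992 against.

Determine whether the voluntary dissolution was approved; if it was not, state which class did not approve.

Not approved — the Class III shares did not give the required vote.

Class I: 4/5 of 1424101 = 1139280.80, rounded up to 1139281; 1,139,281 required, 1,139,352 in favor — approved.
Class II: 3/5 of 1234777 = 740866.20, rounded up to 740867; 740,867 required, 741,041 in favor — approved.
Class III: 3/5 of 7165422 = 4299253.20, rounded up to 4299254; 4,299,254 required, 4,297,818 in favor — not approved.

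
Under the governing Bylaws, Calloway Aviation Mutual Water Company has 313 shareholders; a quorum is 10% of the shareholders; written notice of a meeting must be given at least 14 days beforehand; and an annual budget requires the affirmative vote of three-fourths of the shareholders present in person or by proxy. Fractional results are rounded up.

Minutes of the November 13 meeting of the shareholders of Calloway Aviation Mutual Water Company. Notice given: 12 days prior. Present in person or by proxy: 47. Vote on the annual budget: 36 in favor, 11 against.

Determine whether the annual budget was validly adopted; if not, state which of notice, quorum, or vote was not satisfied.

Notice: 12 days given; 14 required. Not satisfied.
Quorum: 10% of 313 = 31.30, rounded up to 32; 47 present. Satisfied.
Vote: requires three-fourths of those present (47); 3/4 of 47 = 35.25, rounded up to 36, so 36 needed; 36 in favor. Satisfied.

Invalid — notice requirement not satisfied.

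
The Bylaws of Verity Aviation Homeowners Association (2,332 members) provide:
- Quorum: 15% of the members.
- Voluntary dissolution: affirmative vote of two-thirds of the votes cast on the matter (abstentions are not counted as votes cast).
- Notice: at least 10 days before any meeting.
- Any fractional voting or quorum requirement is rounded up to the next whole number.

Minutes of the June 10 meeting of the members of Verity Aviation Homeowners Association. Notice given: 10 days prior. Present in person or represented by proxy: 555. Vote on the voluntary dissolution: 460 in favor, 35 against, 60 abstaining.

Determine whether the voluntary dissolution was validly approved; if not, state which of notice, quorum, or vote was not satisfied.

Notice: 10 days given; 10 required. Satisfied.
Quorum: 15% of 2,332 = 349.80, rounded up to 350; 555 present. Satisfied.
Vote: requires two-thirds of the votes cast (555 − 60 abstaining = 495); 2/3 of 495 = 330, so 330 needed; 460 in favor. Satisfied.

Valid — all requirements satisfied.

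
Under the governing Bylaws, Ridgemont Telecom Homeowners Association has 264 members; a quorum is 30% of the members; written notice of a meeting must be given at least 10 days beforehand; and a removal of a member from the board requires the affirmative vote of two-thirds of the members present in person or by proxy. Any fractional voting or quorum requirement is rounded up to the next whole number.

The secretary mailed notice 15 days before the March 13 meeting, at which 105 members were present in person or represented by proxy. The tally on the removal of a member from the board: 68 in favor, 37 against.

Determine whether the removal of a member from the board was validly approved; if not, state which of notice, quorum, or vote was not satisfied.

Notice: 15 days given; 10 required. Satisfied.
Quorum: 30% of 264 = 79.20, rounded up to 80; 105 present. Satisfied.
Vote: requires two-thirds of those present (105); 2/3 of 105 = 70, so 70 needed; 68 in favor. Not satisfied.

Invalid — vote requirement not satisfied.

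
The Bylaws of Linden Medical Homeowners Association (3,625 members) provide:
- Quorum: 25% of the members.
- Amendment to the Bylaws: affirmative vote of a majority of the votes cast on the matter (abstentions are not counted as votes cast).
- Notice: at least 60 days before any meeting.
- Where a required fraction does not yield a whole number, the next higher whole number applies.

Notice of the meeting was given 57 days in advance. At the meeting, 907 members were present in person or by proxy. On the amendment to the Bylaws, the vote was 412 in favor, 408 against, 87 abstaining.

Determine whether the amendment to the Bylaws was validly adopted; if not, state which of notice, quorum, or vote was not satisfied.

Notice: 57 days given; 60 required. Not satisfied.
Quorum: 25% of 3,625 = 906.25, rounded up to 907; 907 present. Satisfied.
Vote: requires a majority of the votes cast (907 − 87 abstaining = 820); a majority of 820 is 411, so 411 needed; 412 in favor. Satisfied.

Invalid — notice requirement not satisfied.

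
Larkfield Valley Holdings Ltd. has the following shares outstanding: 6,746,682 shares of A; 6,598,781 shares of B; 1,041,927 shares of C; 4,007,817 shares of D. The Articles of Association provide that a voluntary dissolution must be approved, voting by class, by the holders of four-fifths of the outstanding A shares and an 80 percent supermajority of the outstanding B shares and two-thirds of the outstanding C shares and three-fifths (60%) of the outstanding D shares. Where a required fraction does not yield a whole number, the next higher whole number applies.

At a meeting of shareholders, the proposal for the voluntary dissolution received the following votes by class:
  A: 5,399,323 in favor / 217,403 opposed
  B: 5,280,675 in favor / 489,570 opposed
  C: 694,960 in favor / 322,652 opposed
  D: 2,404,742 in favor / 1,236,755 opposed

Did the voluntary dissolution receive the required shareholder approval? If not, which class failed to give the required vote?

Approved — every class gave the required vote.

A: 4/5 of 6746682 = 5397345.60, rounded up to 5397346; 5,397,346 required, 5,399,323 in favor — approved.
B: 4/5 of 6598781 = 5279024.80, rounded up to 5279025; 5,279,025 required, 5,280,675 in favor — approved.
C: 2/3 of 1041927 = 694618; 694,618 required, 694,960 in favor — approved.
D: 3/5 of 4007817 = 2404690.20, rounded up to 2404691; 2,404,691 required, 2,404,742 in favor — approved.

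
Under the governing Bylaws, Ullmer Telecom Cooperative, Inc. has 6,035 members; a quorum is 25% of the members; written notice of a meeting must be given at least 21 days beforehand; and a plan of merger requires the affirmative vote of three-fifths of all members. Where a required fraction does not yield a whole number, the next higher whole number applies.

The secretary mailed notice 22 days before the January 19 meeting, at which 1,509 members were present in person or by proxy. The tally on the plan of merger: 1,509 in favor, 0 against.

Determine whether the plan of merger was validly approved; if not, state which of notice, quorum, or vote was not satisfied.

Invalid — vote requirement not satisfied.

Notice: 22 days given; 21 required. Satisfied.
Quorum: 25% of 6,035 = 1,508.75, rounded up to 1,509; 1,509 present. Satisfied.
Vote: requires three-fifths of all members (6,035); 3/5 of 6035 = 3621, so 3,621 needed; 1,509 in favor. Not satisfied.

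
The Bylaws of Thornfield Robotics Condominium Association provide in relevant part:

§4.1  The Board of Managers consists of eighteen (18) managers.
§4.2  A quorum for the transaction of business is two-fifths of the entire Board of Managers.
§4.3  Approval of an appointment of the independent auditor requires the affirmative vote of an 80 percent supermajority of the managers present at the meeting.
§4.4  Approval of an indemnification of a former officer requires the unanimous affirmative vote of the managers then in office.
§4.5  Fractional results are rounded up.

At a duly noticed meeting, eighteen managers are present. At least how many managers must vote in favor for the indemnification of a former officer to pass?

The indemnification of a former officer requires the unanimous vote of the managers then in office (18).
Unanimous means all 18.

18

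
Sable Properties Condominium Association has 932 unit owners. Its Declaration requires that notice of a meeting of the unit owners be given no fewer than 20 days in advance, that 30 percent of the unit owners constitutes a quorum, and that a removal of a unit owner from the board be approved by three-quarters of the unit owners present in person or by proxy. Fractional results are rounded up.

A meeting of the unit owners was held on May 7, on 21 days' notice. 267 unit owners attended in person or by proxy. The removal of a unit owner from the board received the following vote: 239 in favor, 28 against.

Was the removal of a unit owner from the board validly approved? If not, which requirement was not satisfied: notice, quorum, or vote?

Notice: 21 days given; 20 required. Satisfied.
Quorum: 30% of 932 = 279.60, rounded up to 280; 267 present. Not satisfied.
Vote: requires three-fourths of those present (267); 3/4 of 267 = 200.25, rounded up to 201, so 201 needed; 239 in favor. Satisfied.

Invalid — quorum requirement not satisfied.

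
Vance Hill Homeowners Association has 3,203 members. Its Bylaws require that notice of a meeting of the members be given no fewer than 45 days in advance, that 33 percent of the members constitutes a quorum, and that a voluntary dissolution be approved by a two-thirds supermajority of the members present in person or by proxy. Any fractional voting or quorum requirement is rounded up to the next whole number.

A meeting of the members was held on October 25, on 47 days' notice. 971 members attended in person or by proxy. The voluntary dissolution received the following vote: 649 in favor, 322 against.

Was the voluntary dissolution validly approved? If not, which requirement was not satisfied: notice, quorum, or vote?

Invalid — quorum requirement not satisfied.

Notice: 47 days given; 45 required. Satisfied.
Quorum: 33% of 3,203 = 1,056.99, rounded up to 1,057; 971 present. Not satisfied.
Vote: requires two-thirds of those present (971); 2/3 of 971 = 647.33, rounded up to 648, so 648 needed; 649 in favor. Satisfied.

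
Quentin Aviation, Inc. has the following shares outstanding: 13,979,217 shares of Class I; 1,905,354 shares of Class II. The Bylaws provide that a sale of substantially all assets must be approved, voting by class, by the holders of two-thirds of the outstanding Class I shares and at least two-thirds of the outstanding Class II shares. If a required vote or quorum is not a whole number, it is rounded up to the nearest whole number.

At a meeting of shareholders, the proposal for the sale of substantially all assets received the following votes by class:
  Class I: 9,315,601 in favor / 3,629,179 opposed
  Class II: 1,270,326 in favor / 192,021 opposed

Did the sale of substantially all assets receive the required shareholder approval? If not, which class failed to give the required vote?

Not approved — the Class I shares did not give the required vote.

Class I: 2/3 of 13979217 = 9319478; 9,319,478 required, 9,315,601 in favor — not approved.
Class II: 2/3 of 1905354 = 1270236; 1,270,236 required, 1,270,326 in favor — approved.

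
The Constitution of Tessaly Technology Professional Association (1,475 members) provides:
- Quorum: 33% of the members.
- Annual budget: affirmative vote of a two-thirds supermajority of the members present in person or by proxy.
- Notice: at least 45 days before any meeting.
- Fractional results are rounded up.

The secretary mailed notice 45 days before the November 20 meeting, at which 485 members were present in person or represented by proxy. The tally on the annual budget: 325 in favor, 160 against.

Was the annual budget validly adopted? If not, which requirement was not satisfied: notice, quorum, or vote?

Notice: 45 days given; 45 required. Satisfied.
Quorum: 33% of 1,475 = 486.75, rounded up to 487; 485 present. Not satisfied.
Vote: requires two-thirds of those present (485); 2/3 of 485 = 323.33, rounded up to 324, so 324 needed; 325 in favor. Satisfied.

Invalid — quorum requirement not satisfied.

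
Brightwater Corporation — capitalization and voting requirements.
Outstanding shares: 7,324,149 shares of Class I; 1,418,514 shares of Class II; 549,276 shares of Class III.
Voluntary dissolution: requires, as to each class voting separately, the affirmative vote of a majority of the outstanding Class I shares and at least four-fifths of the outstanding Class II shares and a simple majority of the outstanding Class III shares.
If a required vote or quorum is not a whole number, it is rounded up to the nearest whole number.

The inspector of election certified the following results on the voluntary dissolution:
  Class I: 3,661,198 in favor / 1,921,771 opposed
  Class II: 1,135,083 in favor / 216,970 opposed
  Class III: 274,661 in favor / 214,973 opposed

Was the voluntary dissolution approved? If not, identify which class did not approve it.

Class I: a majority of 7324149 is 3662075; 3,662,075 required, 3,661,198 in favor — not approved.
Class II: 4/5 of 1418514 = 1134811.20, rounded up to 1134812; 1,134,812 required, 1,135,083 in favor — approved.
Class III: a majority of 549276 is 274639; 274,639 required, 274,661 in favor — approved.

Not approved — the Class I shares did not give the required vote.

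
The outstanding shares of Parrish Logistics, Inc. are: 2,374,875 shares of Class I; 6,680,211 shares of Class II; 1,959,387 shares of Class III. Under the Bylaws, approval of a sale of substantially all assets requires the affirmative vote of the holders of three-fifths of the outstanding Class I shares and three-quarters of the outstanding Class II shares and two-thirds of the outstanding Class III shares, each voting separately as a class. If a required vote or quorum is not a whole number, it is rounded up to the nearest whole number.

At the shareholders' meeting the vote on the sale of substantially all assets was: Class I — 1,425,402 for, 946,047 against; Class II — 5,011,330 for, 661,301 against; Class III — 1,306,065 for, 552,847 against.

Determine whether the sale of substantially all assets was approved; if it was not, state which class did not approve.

Class I: 3/5 of 2374875 = 1424925; 1,424,925 required, 1,425,402 in favor — approved.
Class II: 3/4 of 6680211 = 5010158.25, rounded up to 5010159; 5,010,159 required, 5,011,330 in favor — approved.
Class III: 2/3 of 1959387 = 1306258; 1,306,258 required, 1,306,065 in favor — not approved.

Not approved — the Class III shares did not give the required vote.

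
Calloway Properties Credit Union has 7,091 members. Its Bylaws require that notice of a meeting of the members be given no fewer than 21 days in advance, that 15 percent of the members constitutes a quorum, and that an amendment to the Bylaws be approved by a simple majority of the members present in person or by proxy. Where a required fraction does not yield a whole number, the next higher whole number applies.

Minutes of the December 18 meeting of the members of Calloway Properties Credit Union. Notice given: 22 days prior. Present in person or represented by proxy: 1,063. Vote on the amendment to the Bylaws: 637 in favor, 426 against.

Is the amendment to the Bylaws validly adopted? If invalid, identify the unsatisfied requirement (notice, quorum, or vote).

Invalid — quorum requirement not satisfied.

Notice: 22 days given; 21 required. Satisfied.
Quorum: 15% of 7,091 = 1,063.65, rounded up to 1,064; 1,063 present. Not satisfied.
Vote: requires a majority of those present (1,063); a majority of 1063 is 532, so 532 needed; 637 in favor. Satisfied.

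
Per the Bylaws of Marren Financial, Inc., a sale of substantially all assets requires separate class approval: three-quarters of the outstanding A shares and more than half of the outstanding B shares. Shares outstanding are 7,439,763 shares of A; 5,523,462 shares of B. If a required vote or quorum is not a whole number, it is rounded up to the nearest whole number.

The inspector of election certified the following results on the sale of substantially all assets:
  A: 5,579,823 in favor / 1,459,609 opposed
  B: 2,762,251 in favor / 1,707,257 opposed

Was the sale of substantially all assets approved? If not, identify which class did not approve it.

A: 3/4 of 7439763 = 5579822.25, rounded up to 5579823; 5,579,823 required, 5,579,823 in favor — approved.
B: a majority of 5523462 is 2761732; 2,761,732 required, 2,762,251 in favor — approved.

Approved — every class gave the required vote.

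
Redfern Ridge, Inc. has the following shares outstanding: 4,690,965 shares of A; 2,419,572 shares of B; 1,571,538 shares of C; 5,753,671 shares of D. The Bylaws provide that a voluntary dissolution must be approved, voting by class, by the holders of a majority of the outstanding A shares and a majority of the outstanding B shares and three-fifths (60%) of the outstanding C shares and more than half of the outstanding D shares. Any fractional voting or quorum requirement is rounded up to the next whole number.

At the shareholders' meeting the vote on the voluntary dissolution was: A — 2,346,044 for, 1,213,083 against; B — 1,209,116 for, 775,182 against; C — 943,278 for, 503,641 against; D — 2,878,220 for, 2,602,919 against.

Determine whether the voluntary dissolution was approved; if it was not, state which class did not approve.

A: a majority of 4690965 is 2345483; 2,345,483 required, 2,346,044 in favor — approved.
B: a majority of 2419572 is 1209787; 1,209,787 required, 1,209,116 in favor — not approved.
C: 3/5 of 1571538 = 942922.80, rounded up to 942923; 942,923 required, 943,278 in favor — approved.
D: a majority of 5753671 is 2876836; 2,876,836 required, 2,878,220 in favor — approved.

Not approved — the B shares did not give the required vote.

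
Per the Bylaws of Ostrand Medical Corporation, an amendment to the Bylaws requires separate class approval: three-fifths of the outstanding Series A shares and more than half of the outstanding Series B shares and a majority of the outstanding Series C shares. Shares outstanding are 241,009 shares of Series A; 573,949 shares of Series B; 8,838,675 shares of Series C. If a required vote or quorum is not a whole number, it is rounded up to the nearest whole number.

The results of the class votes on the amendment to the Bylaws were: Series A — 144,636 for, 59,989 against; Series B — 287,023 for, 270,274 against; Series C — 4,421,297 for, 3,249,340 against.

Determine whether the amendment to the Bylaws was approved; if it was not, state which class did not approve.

Approved — every class gave the required vote.

Series A: 3/5 of 241009 = 144605.40, rounded up to 144606; 144,606 required, 144,636 in favor — approved.
Series B: a majority of 573949 is 286975; 286,975 required, 287,023 in favor — approved.
Series C: a majority of 8838675 is 4419338; 4,419,338 required, 4,421,297 in favor — approved.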